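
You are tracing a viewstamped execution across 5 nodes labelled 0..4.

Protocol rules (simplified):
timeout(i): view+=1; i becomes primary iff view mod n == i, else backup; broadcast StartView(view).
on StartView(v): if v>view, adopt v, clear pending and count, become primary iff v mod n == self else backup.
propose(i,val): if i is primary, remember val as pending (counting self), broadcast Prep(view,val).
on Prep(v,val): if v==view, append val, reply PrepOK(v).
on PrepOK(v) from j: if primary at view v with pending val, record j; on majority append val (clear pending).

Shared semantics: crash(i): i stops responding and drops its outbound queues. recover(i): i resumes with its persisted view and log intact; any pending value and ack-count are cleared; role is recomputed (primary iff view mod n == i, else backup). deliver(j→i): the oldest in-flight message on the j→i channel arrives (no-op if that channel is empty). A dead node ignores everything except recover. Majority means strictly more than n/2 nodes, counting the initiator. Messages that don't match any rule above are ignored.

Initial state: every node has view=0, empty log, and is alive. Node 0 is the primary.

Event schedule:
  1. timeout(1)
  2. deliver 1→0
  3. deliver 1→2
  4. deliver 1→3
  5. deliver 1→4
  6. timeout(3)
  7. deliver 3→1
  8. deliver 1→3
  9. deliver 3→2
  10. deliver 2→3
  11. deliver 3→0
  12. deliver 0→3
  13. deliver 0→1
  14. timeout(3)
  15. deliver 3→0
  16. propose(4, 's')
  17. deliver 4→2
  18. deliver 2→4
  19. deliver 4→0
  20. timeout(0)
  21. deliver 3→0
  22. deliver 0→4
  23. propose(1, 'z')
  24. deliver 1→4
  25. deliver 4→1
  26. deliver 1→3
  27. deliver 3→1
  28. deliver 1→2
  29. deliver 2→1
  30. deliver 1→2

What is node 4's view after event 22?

4

[1] timeout(1) → N1(prim v1 [-])
[2] deliver 1→0 → N0(back v1 [-])
[3] deliver 1→2 → N2(back v1 [-])
[4] deliver 1→3 → N3(back v1 [-])
[5] deliver 1→4 → N4(back v1 [-])
[6] timeout(3) → N3(back v2 [-])
[7] deliver 3→1 → N1(back v2 [-])
[8] deliver 1→3 → ∅
[9] deliver 3→2 → N2(prim v2 [-])
[10] deliver 2→3 → ∅
[11] deliver 3→0 → N0(back v2 [-])
[12] deliver 0→3 → ∅
[13] deliver 0→1 → ∅
[14] timeout(3) → N3(prim v3 [-])
[15] deliver 3→0 → N0(back v3 [-])
[16] propose(4,'s') → ∅
[17] deliver 4→2 → ∅
[18] deliver 2→4 → ∅
[19] deliver 4→0 → ∅
[20] timeout(0) → N0(back v4 [-])
[21] deliver 3→0 → ∅
[22] deliver 0→4 → N4(prim v4 [-])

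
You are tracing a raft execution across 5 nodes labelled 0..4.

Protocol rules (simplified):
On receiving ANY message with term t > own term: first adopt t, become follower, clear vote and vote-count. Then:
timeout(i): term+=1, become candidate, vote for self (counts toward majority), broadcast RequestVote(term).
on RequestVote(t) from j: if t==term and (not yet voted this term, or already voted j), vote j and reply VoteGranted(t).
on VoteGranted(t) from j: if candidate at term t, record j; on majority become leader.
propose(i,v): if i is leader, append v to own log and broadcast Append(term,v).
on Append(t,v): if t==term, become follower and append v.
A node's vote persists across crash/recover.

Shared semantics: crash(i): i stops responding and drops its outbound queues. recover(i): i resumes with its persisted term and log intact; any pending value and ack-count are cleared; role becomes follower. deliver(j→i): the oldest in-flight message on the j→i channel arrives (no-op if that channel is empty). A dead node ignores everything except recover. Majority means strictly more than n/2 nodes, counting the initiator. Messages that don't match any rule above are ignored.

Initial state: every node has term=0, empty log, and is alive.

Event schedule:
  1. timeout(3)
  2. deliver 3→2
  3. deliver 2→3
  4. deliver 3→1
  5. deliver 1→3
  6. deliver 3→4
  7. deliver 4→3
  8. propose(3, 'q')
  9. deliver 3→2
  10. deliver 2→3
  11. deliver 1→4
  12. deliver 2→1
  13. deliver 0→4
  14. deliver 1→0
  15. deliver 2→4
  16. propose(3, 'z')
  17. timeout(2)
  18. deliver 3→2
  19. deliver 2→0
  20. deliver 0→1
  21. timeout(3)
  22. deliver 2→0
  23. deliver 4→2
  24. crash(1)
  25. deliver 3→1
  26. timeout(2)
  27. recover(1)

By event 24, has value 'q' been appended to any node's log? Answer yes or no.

yes

1. timeout(3):  <3:cand t1 ->
2. deliver 3→2:  <2:foll t1 ->
3. deliver 2→3:  nop
4. deliver 3→1:  <1:foll t1 ->
5. deliver 1→3:  <3:lead t1 ->
6. deliver 3→4:  <4:foll t1 ->
7. deliver 4→3:  nop
8. propose(3,'q'):  <3:lead t1 q>
9. deliver 3→2:  <2:foll t1 q>
10. deliver 2→3:  nop
11. deliver 1→4:  nop
12. deliver 2→1:  nop
13. deliver 0→4:  nop
14. deliver 1→0:  nop
15. deliver 2→4:  nop
16. propose(3,'z'):  <3:lead t1 q,z>
17. timeout(2):  <2:cand t2 q>
18. deliver 3→2:  nop
19. deliver 2→0:  <0:foll t2 ->
20. deliver 0→1:  nop
21. timeout(3):  <3:cand t2 q,z>
22. deliver 2→0:  nop
23. deliver 4→2:  nop
24. crash(1):  <1:✗foll t1 ->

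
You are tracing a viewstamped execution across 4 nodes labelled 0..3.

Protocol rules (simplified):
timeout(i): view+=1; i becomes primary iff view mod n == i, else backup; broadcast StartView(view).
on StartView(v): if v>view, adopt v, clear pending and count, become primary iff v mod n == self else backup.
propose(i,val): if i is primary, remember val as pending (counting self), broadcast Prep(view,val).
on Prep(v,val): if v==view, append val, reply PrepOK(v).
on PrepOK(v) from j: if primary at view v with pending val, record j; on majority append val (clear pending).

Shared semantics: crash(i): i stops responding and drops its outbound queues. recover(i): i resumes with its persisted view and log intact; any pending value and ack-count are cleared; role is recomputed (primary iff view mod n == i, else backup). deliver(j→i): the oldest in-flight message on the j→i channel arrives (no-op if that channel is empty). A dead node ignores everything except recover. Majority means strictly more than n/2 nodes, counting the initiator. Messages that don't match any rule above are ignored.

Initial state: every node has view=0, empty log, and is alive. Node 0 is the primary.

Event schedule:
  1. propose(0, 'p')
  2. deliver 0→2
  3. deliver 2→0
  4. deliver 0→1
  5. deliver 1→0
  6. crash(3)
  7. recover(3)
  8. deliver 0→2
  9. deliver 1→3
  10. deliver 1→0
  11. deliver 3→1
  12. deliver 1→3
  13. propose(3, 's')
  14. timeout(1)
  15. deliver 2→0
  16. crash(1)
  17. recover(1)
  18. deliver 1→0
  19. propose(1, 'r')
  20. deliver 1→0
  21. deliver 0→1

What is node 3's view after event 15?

0

1. propose(0,'p'):  nop
2. deliver 0→2:  <2:back v0 p>
3. deliver 2→0:  nop
4. deliver 0→1:  <1:back v0 p>
5. deliver 1→0:  <0:prim v0 p>
6. crash(3):  <3:✗back v0 ->
7. recover(3):  <3:back v0 ->
8. deliver 0→2:  nop
9. deliver 1→3:  nop
10. deliver 1→0:  nop
11. deliver 3→1:  nop
12. deliver 1→3:  nop
13. propose(3,'s'):  nop
14. timeout(1):  <1:prim v1 p>
15. deliver 2→0:  nop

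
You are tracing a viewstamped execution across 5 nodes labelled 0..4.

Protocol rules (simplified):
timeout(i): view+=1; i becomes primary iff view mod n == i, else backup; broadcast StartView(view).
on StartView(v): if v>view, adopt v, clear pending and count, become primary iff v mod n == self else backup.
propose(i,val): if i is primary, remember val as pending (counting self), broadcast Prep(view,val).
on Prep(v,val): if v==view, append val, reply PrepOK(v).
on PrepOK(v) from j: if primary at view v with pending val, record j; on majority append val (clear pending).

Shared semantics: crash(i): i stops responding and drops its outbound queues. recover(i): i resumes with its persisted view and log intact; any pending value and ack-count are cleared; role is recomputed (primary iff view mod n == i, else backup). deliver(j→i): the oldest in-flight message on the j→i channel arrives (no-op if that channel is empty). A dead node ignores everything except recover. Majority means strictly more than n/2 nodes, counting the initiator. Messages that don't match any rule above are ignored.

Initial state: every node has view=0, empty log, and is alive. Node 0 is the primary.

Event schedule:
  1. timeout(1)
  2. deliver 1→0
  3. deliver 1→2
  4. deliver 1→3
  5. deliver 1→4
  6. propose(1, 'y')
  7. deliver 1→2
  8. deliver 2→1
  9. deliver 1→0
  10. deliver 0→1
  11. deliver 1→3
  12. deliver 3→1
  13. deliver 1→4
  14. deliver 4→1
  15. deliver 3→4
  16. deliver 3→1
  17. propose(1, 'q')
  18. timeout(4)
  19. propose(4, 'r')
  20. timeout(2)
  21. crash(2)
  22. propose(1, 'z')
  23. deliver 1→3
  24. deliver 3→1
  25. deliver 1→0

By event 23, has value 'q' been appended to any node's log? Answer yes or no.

yes

step 1 timeout(1): 1={prim,v=1,log=-}
step 2 deliver 1→0: 0={back,v=1,log=-}
step 3 deliver 1→2: 2={back,v=1,log=-}
step 4 deliver 1→3: 3={back,v=1,log=-}
step 5 deliver 1→4: 4={back,v=1,log=-}
step 6 propose(1,'y'): —
step 7 deliver 1→2: 2={back,v=1,log=y}
step 8 deliver 2→1: —
step 9 deliver 1→0: 0={back,v=1,log=y}
step 10 deliver 0→1: 1={prim,v=1,log=y}
step 11 deliver 1→3: 3={back,v=1,log=y}
step 12 deliver 3→1: —
step 13 deliver 1→4: 4={back,v=1,log=y}
step 14 deliver 4→1: —
step 15 deliver 3→4: —
step 16 deliver 3→1: —
step 17 propose(1,'q'): —
step 18 timeout(4): 4={back,v=2,log=y}
step 19 propose(4,'r'): —
step 20 timeout(2): 2={prim,v=2,log=y}
step 21 crash(2): 2={✗prim,v=2,log=y}
step 22 propose(1,'z'): —
step 23 deliver 1→3: 3={back,v=1,log=y,q}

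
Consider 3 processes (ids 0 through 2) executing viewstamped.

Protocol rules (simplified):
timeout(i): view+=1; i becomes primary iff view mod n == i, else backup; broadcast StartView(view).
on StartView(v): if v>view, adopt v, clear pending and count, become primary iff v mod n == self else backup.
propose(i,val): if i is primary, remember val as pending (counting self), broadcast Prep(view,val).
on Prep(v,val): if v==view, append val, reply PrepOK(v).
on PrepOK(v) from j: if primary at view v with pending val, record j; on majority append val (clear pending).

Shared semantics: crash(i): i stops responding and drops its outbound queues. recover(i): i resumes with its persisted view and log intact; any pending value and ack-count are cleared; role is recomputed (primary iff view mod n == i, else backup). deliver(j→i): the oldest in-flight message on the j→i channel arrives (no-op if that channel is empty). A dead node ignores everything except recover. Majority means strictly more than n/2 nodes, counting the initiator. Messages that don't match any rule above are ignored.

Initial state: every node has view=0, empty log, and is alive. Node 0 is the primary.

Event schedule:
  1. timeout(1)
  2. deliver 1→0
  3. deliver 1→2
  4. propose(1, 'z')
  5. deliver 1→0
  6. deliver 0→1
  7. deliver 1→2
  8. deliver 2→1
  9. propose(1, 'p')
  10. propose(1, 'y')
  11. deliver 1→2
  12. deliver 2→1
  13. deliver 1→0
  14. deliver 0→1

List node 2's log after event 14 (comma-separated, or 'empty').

1. timeout(1):  <1:prim v1 ->
2. deliver 1→0:  <0:back v1 ->
3. deliver 1→2:  <2:back v1 ->
4. propose(1,'z'):  nop
5. deliver 1→0:  <0:back v1 z>
6. deliver 0→1:  <1:prim v1 z>
7. deliver 1→2:  <2:back v1 z>
8. deliver 2→1:  nop
9. propose(1,'p'):  nop
10. propose(1,'y'):  nop
11. deliver 1→2:  <2:back v1 z,p>
12. deliver 2→1:  <1:prim v1 z,y>
13. deliver 1→0:  <0:back v1 z,p>
14. deliver 0→1:  nop

z,p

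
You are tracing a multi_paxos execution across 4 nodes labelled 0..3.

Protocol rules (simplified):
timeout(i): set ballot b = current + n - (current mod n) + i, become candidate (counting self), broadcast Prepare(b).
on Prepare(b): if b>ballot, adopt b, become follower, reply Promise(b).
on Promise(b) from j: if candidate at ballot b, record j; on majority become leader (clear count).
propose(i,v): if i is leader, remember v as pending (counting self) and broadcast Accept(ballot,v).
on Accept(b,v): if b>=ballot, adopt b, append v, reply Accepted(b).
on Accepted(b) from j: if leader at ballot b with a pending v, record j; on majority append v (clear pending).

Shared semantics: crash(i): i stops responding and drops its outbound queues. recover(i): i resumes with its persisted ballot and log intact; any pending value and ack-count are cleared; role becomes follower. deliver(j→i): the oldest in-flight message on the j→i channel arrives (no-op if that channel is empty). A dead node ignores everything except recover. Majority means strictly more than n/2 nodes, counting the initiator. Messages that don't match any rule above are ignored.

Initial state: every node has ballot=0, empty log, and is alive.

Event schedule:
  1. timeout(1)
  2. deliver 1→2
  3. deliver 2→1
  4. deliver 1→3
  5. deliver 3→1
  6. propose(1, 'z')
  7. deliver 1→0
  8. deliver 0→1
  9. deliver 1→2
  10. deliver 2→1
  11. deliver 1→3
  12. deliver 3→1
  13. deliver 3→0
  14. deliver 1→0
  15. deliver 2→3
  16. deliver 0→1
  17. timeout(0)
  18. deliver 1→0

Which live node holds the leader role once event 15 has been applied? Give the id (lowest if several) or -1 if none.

1

after 1 — timeout(1): n1:cand/b5/[-]
after 2 — deliver 1→2: n2:foll/b5/[-]
after 3 — deliver 2→1: ·
after 4 — deliver 1→3: n3:foll/b5/[-]
after 5 — deliver 3→1: n1:lead/b5/[-]
after 6 — propose(1,'z'): ·
after 7 — deliver 1→0: n0:foll/b5/[-]
after 8 — deliver 0→1: ·
after 9 — deliver 1→2: n2:foll/b5/[z]
after 10 — deliver 2→1: ·
after 11 — deliver 1→3: n3:foll/b5/[z]
after 12 — deliver 3→1: n1:lead/b5/[z]
after 13 — deliver 3→0: ·
after 14 — deliver 1→0: n0:foll/b5/[z]
after 15 — deliver 2→3: ·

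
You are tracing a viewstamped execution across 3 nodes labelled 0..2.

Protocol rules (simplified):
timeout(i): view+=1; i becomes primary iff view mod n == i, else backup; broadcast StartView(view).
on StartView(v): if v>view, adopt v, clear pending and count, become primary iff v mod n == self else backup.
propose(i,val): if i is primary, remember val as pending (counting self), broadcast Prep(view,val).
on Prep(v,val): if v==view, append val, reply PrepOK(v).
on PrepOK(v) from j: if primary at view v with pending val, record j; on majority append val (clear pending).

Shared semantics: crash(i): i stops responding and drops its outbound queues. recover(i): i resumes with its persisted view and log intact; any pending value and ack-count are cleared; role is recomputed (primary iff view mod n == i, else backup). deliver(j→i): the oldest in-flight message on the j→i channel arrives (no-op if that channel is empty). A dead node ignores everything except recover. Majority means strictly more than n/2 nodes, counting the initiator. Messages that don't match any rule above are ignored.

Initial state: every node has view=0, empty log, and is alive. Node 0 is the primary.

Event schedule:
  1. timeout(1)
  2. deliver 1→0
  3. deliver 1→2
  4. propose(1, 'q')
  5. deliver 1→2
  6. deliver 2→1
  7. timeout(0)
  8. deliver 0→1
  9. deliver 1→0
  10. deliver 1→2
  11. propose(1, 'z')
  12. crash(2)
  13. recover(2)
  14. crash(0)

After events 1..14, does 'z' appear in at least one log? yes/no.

no

step 1 timeout(1): 1={prim,v=1,log=-}
step 2 deliver 1→0: 0={back,v=1,log=-}
step 3 deliver 1→2: 2={back,v=1,log=-}
step 4 propose(1,'q'): —
step 5 deliver 1→2: 2={back,v=1,log=q}
step 6 deliver 2→1: 1={prim,v=1,log=q}
step 7 timeout(0): 0={back,v=2,log=-}
step 8 deliver 0→1: 1={back,v=2,log=q}
step 9 deliver 1→0: —
step 10 deliver 1→2: —
step 11 propose(1,'z'): —
step 12 crash(2): 2={✗back,v=1,log=q}
step 13 recover(2): 2={back,v=1,log=q}
step 14 crash(0): 0={✗back,v=2,log=-}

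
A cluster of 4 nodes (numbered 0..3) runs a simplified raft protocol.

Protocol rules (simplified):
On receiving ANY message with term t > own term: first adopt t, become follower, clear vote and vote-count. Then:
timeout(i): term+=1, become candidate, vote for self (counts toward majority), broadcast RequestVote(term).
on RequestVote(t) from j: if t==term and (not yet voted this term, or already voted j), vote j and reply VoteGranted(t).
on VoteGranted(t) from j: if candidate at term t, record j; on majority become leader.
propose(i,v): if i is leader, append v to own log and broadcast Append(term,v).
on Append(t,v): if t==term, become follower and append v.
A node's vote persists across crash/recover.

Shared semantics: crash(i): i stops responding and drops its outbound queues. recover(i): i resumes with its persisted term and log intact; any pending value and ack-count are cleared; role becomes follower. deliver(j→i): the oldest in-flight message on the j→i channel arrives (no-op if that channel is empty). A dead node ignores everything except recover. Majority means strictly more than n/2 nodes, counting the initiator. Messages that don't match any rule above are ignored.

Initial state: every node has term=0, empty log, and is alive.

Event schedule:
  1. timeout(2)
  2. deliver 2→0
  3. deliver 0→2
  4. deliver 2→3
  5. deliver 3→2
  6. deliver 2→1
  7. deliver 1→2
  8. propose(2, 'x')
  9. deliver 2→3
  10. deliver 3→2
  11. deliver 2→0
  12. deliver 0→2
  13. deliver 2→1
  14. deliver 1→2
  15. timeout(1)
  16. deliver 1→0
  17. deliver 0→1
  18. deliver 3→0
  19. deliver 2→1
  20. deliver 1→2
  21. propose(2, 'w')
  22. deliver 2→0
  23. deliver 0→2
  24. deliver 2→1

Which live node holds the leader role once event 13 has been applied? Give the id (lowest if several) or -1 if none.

1. timeout(2):  <2:cand t1 ->
2. deliver 2→0:  <0:foll t1 ->
3. deliver 0→2:  nop
4. deliver 2→3:  <3:foll t1 ->
5. deliver 3→2:  <2:lead t1 ->
6. deliver 2→1:  <1:foll t1 ->
7. deliver 1→2:  nop
8. propose(2,'x'):  <2:lead t1 x>
9. deliver 2→3:  <3:foll t1 x>
10. deliver 3→2:  nop
11. deliver 2→0:  <0:foll t1 x>
12. deliver 0→2:  nop
13. deliver 2→1:  <1:foll t1 x>

2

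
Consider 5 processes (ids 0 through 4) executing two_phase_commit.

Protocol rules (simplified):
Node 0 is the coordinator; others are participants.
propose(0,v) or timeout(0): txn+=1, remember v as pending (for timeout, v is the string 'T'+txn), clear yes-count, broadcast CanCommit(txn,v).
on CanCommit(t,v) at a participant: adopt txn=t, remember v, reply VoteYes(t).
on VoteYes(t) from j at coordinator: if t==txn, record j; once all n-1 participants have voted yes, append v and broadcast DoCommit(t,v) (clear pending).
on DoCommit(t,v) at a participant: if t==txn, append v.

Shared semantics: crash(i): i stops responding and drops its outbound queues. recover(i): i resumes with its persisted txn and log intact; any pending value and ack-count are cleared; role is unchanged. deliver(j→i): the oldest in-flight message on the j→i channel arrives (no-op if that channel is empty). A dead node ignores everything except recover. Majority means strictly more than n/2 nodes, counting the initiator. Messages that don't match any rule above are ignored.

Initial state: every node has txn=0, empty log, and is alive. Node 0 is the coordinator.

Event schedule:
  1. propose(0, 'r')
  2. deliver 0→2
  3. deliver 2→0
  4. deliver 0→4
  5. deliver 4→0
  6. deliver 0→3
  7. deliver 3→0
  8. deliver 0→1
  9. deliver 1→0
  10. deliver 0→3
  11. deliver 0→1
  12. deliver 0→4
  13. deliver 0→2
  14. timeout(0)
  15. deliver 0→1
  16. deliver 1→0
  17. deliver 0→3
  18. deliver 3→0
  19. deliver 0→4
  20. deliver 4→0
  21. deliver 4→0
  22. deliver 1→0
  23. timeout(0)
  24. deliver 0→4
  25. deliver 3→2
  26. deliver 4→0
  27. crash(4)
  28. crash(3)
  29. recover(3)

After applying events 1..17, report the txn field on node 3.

2

[1] propose(0,'r') → N0(coor t1 [-])
[2] deliver 0→2 → N2(part t1 [-])
[3] deliver 2→0 → ∅
[4] deliver 0→4 → N4(part t1 [-])
[5] deliver 4→0 → ∅
[6] deliver 0→3 → N3(part t1 [-])
[7] deliver 3→0 → ∅
[8] deliver 0→1 → N1(part t1 [-])
[9] deliver 1→0 → N0(coor t1 [r])
[10] deliver 0→3 → N3(part t1 [r])
[11] deliver 0→1 → N1(part t1 [r])
[12] deliver 0→4 → N4(part t1 [r])
[13] deliver 0→2 → N2(part t1 [r])
[14] timeout(0) → N0(coor t2 [r])
[15] deliver 0→1 → N1(part t2 [r])
[16] deliver 1→0 → ∅
[17] deliver 0→3 → N3(part t2 [r])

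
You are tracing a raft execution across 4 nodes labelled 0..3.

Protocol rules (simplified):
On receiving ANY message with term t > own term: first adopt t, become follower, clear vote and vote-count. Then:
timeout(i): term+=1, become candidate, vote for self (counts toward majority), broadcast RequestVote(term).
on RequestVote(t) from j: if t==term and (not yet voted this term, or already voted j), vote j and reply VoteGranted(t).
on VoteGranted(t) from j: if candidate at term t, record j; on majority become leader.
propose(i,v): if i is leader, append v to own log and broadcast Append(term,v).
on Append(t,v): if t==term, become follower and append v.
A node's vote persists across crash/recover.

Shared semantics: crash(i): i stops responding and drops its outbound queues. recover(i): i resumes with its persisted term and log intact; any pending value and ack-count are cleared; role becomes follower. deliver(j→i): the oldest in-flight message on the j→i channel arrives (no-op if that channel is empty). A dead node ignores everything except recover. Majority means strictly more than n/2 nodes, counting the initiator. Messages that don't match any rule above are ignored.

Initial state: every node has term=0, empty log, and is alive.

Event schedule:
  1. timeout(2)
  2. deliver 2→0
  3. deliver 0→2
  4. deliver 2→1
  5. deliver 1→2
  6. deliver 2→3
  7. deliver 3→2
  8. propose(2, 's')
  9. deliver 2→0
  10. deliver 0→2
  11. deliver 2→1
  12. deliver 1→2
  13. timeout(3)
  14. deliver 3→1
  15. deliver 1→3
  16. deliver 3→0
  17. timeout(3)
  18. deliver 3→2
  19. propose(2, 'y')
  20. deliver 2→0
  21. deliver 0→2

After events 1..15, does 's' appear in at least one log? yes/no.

e1 timeout(2): 2[cand,t=1,-]
e2 deliver 2→0: 0[foll,t=1,-]
e3 deliver 0→2: ·
e4 deliver 2→1: 1[foll,t=1,-]
e5 deliver 1→2: 2[lead,t=1,-]
e6 deliver 2→3: 3[foll,t=1,-]
e7 deliver 3→2: ·
e8 propose(2,'s'): 2[lead,t=1,s]
e9 deliver 2→0: 0[foll,t=1,s]
e10 deliver 0→2: ·
e11 deliver 2→1: 1[foll,t=1,s]
e12 deliver 1→2: ·
e13 timeout(3): 3[cand,t=2,-]
e14 deliver 3→1: 1[foll,t=2,s]
e15 deliver 1→3: ·

yes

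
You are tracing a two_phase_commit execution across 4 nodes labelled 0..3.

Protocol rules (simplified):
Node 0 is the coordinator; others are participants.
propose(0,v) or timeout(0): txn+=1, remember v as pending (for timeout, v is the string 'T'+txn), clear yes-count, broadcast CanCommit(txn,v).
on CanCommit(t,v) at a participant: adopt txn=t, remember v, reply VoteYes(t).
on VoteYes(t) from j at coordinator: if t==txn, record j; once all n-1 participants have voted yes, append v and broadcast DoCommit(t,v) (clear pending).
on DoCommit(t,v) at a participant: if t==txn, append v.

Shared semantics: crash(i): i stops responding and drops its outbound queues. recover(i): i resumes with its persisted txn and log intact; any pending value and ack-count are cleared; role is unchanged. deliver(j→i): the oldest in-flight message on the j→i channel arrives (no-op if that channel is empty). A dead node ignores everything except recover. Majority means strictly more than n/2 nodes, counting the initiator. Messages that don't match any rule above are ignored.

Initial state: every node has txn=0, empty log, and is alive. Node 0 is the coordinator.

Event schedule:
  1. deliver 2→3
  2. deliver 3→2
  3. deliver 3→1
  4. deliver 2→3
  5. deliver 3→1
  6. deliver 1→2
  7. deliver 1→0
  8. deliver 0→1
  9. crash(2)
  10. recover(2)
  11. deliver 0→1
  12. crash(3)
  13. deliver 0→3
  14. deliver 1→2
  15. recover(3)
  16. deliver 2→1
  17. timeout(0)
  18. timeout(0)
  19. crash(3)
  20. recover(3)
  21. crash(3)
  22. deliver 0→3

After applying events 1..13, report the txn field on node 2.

e1 deliver 2→3: ·
e2 deliver 3→2: ·
e3 deliver 3→1: ·
e4 deliver 2→3: ·
e5 deliver 3→1: ·
e6 deliver 1→2: ·
e7 deliver 1→0: ·
e8 deliver 0→1: ·
e9 crash(2): 2[✗part,t=0,-]
e10 recover(2): 2[part,t=0,-]
e11 deliver 0→1: ·
e12 crash(3): 3[✗part,t=0,-]
e13 deliver 0→3: ·

0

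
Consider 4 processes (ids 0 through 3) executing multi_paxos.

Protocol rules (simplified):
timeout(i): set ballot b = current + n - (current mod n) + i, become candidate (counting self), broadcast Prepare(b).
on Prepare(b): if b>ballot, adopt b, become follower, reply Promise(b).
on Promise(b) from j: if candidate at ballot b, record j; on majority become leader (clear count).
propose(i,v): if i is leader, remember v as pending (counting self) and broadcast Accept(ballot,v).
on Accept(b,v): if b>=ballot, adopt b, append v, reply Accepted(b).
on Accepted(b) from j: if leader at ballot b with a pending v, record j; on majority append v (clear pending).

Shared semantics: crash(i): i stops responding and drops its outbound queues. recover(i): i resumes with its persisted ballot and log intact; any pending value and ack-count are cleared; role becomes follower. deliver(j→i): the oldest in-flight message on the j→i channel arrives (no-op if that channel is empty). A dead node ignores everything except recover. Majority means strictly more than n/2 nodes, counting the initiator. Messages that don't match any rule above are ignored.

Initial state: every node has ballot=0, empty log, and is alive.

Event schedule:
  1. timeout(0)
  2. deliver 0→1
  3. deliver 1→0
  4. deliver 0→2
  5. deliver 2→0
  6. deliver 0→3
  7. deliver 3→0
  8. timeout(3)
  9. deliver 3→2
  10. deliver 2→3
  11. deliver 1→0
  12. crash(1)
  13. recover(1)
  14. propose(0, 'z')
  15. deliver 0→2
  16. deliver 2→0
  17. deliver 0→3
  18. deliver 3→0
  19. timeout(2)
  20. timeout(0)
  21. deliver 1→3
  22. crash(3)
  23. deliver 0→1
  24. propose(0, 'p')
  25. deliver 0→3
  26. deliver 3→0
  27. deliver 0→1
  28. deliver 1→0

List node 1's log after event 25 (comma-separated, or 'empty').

z

[1] timeout(0) → N0(cand b4 [-])
[2] deliver 0→1 → N1(foll b4 [-])
[3] deliver 1→0 → ∅
[4] deliver 0→2 → N2(foll b4 [-])
[5] deliver 2→0 → N0(lead b4 [-])
[6] deliver 0→3 → N3(foll b4 [-])
[7] deliver 3→0 → ∅
[8] timeout(3) → N3(cand b11 [-])
[9] deliver 3→2 → N2(foll b11 [-])
[10] deliver 2→3 → ∅
[11] deliver 1→0 → ∅
[12] crash(1) → N1(✗foll b4 [-])
[13] recover(1) → N1(foll b4 [-])
[14] propose(0,'z') → ∅
[15] deliver 0→2 → ∅
[16] deliver 2→0 → ∅
[17] deliver 0→3 → ∅
[18] deliver 3→0 → N0(foll b11 [-])
[19] timeout(2) → N2(cand b14 [-])
[20] timeout(0) → N0(cand b12 [-])
[21] deliver 1→3 → ∅
[22] crash(3) → N3(✗cand b11 [-])
[23] deliver 0→1 → N1(foll b4 [z])
[24] propose(0,'p') → ∅
[25] deliver 0→3 → ∅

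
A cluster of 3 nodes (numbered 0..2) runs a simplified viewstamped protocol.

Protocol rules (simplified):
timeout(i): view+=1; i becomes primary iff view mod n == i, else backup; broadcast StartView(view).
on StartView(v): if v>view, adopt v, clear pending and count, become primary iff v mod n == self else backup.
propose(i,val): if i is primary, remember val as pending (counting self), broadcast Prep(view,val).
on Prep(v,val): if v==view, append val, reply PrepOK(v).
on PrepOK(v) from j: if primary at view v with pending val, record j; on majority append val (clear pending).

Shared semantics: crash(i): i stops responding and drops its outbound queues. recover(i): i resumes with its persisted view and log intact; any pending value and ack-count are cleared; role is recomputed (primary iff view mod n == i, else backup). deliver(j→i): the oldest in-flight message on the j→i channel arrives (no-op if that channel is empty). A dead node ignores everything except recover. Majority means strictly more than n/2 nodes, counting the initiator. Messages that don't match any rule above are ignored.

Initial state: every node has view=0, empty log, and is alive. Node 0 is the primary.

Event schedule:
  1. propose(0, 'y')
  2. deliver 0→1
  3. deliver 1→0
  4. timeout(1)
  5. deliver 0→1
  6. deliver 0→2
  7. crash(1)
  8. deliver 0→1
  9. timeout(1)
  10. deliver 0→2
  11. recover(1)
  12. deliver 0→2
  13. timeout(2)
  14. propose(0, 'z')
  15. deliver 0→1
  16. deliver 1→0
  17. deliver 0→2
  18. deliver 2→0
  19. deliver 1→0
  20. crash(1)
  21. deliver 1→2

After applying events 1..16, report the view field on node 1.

after 1 — propose(0,'y'): ·
after 2 — deliver 0→1: n1:back/v0/[y]
after 3 — deliver 1→0: n0:prim/v0/[y]
after 4 — timeout(1): n1:prim/v1/[y]
after 5 — deliver 0→1: ·
after 6 — deliver 0→2: n2:back/v0/[y]
after 7 — crash(1): n1:✗prim/v1/[y]
after 8 — deliver 0→1: ·
after 9 — timeout(1): ·
after 10 — deliver 0→2: ·
after 11 — recover(1): n1:prim/v1/[y]
after 12 — deliver 0→2: ·
after 13 — timeout(2): n2:back/v1/[y]
after 14 — propose(0,'z'): ·
after 15 — deliver 0→1: ·
after 16 — deliver 1→0: ·

1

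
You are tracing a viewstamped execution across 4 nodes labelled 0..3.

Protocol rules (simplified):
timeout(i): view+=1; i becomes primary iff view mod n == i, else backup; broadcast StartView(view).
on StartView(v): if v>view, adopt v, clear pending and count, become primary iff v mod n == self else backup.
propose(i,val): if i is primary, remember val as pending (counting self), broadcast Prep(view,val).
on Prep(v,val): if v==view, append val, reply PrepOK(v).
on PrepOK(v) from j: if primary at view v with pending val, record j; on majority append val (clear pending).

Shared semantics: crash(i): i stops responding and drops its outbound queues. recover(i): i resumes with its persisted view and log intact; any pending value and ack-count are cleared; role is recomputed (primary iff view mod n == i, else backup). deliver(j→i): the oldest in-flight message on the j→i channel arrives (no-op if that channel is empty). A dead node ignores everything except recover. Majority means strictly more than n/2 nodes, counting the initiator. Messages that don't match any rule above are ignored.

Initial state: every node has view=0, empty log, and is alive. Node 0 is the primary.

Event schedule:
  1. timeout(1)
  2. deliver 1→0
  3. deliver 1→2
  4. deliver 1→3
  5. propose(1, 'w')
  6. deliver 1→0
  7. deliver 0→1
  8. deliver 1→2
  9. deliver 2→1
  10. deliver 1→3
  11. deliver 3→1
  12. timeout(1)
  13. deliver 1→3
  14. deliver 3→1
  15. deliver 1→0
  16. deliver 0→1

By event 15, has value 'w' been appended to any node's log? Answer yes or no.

e1 timeout(1): 1[prim,v=1,-]
e2 deliver 1→0: 0[back,v=1,-]
e3 deliver 1→2: 2[back,v=1,-]
e4 deliver 1→3: 3[back,v=1,-]
e5 propose(1,'w'): ·
e6 deliver 1→0: 0[back,v=1,w]
e7 deliver 0→1: ·
e8 deliver 1→2: 2[back,v=1,w]
e9 deliver 2→1: 1[prim,v=1,w]
e10 deliver 1→3: 3[back,v=1,w]
e11 deliver 3→1: ·
e12 timeout(1): 1[back,v=2,w]
e13 deliver 1→3: 3[back,v=2,w]
e14 deliver 3→1: ·
e15 deliver 1→0: 0[back,v=2,w]

yes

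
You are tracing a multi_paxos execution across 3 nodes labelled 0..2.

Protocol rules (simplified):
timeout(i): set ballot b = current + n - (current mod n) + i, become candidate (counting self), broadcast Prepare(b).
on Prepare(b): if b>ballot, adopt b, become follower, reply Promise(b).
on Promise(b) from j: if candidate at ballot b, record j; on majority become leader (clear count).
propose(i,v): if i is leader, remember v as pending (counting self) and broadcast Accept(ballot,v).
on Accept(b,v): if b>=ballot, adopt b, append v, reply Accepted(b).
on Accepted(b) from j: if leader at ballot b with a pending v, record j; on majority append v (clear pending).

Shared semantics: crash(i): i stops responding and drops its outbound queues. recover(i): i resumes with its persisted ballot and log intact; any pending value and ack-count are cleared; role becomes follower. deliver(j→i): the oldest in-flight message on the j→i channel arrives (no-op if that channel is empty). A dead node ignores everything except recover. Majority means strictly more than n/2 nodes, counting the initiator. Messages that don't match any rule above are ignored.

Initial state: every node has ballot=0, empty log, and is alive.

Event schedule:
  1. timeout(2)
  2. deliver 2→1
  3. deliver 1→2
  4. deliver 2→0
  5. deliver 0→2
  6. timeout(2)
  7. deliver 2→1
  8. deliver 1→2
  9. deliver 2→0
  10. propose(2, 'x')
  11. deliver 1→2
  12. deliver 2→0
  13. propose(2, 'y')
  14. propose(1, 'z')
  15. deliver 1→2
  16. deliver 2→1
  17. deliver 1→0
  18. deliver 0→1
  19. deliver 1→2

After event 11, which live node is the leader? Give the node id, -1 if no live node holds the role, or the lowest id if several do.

step 1 timeout(2): 2={cand,b=5,log=-}
step 2 deliver 2→1: 1={foll,b=5,log=-}
step 3 deliver 1→2: 2={lead,b=5,log=-}
step 4 deliver 2→0: 0={foll,b=5,log=-}
step 5 deliver 0→2: —
step 6 timeout(2): 2={cand,b=8,log=-}
step 7 deliver 2→1: 1={foll,b=8,log=-}
step 8 deliver 1→2: 2={lead,b=8,log=-}
step 9 deliver 2→0: 0={foll,b=8,log=-}
step 10 propose(2,'x'): —
step 11 deliver 1→2: —

2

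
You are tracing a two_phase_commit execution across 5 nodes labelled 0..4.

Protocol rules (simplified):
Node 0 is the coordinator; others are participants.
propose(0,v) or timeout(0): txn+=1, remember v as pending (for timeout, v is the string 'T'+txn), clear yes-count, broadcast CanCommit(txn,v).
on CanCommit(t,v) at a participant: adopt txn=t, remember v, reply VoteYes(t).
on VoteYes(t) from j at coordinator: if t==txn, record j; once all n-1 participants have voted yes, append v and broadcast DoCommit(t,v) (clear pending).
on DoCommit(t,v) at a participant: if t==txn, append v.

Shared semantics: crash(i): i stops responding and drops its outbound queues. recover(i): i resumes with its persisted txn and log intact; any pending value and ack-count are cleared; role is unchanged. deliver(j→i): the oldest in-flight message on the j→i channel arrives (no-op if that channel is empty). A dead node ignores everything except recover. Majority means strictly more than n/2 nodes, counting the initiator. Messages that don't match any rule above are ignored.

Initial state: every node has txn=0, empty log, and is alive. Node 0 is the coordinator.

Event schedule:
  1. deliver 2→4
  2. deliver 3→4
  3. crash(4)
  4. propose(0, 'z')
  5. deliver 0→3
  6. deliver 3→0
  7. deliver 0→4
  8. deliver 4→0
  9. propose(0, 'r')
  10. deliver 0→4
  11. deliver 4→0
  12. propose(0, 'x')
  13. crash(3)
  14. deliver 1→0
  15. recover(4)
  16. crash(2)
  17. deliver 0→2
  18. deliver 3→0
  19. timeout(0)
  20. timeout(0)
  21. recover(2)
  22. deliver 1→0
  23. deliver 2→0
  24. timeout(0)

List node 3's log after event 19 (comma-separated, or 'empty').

empty

e1 deliver 2→4: ·
e2 deliver 3→4: ·
e3 crash(4): 4[✗part,t=0,-]
e4 propose(0,'z'): 0[coor,t=1,-]
e5 deliver 0→3: 3[part,t=1,-]
e6 deliver 3→0: ·
e7 deliver 0→4: ·
e8 deliver 4→0: ·
e9 propose(0,'r'): 0[coor,t=2,-]
e10 deliver 0→4: ·
e11 deliver 4→0: ·
e12 propose(0,'x'): 0[coor,t=3,-]
e13 crash(3): 3[✗part,t=1,-]
e14 deliver 1→0: ·
e15 recover(4): 4[part,t=0,-]
e16 crash(2): 2[✗part,t=0,-]
e17 deliver 0→2: ·
e18 deliver 3→0: ·
e19 timeout(0): 0[coor,t=4,-]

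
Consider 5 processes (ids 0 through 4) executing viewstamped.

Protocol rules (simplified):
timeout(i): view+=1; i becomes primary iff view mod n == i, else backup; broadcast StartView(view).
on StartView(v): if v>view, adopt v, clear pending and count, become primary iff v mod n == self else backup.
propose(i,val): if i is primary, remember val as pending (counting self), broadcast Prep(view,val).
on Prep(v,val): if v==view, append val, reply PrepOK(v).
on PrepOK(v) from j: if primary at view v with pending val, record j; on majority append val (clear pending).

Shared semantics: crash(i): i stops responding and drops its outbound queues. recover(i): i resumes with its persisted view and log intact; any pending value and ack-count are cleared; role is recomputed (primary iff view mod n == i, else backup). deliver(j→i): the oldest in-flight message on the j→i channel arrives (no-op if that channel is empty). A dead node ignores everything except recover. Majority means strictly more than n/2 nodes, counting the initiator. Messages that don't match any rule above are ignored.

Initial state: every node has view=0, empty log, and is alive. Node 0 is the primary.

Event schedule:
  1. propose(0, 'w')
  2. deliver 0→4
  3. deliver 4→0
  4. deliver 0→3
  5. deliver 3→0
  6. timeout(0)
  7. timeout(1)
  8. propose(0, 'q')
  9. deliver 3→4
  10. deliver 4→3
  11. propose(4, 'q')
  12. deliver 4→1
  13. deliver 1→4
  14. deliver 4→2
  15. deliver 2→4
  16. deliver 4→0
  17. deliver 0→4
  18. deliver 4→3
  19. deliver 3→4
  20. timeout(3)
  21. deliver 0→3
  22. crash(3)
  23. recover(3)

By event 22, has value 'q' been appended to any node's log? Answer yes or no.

1. propose(0,'w'):  nop
2. deliver 0→4:  <4:back v0 w>
3. deliver 4→0:  nop
4. deliver 0→3:  <3:back v0 w>
5. deliver 3→0:  <0:prim v0 w>
6. timeout(0):  <0:back v1 w>
7. timeout(1):  <1:prim v1 ->
8. propose(0,'q'):  nop
9. deliver 3→4:  nop
10. deliver 4→3:  nop
11. propose(4,'q'):  nop
12. deliver 4→1:  nop
13. deliver 1→4:  <4:back v1 w>
14. deliver 4→2:  nop
15. deliver 2→4:  nop
16. deliver 4→0:  nop
17. deliver 0→4:  nop
18. deliver 4→3:  nop
19. deliver 3→4:  nop
20. timeout(3):  <3:back v1 w>
21. deliver 0→3:  nop
22. crash(3):  <3:✗back v1 w>

no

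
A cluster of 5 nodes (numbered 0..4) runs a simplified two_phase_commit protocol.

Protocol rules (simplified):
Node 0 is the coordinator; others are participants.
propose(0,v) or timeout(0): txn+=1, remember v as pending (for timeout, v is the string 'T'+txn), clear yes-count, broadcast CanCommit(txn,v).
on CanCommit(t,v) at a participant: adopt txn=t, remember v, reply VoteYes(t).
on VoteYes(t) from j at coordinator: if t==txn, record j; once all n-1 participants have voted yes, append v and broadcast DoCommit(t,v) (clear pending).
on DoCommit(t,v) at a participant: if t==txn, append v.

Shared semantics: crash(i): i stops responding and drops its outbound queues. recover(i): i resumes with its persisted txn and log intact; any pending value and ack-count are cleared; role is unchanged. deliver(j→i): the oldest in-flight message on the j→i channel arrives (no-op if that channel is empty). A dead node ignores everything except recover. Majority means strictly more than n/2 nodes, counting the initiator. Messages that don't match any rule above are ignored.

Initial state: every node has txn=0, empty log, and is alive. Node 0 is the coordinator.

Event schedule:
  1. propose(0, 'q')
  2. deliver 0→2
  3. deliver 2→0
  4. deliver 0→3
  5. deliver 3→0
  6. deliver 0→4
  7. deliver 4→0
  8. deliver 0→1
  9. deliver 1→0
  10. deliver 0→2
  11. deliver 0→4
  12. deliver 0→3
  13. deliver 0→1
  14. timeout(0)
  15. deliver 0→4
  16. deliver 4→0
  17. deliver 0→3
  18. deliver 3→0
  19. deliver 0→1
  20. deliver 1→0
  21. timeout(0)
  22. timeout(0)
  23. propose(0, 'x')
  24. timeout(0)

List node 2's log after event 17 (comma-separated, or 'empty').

q

[1] propose(0,'q') → N0(coor t1 [-])
[2] deliver 0→2 → N2(part t1 [-])
[3] deliver 2→0 → ∅
[4] deliver 0→3 → N3(part t1 [-])
[5] deliver 3→0 → ∅
[6] deliver 0→4 → N4(part t1 [-])
[7] deliver 4→0 → ∅
[8] deliver 0→1 → N1(part t1 [-])
[9] deliver 1→0 → N0(coor t1 [q])
[10] deliver 0→2 → N2(part t1 [q])
[11] deliver 0→4 → N4(part t1 [q])
[12] deliver 0→3 → N3(part t1 [q])
[13] deliver 0→1 → N1(part t1 [q])
[14] timeout(0) → N0(coor t2 [q])
[15] deliver 0→4 → N4(part t2 [q])
[16] deliver 4→0 → ∅
[17] deliver 0→3 → N3(part t2 [q])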